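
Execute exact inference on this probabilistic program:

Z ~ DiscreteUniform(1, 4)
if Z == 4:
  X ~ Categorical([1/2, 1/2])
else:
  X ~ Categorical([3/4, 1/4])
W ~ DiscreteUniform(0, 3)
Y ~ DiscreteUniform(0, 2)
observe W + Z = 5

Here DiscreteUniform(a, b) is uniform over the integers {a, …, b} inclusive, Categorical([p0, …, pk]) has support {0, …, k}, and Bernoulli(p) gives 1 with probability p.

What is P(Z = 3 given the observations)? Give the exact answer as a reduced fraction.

Enumerate traces; 18 have nonzero weight after conditioning:
  (Z=2, X=0, W=3, Y=0) weight 1/64
  (Z=2, X=0, W=3, Y=1) weight 1/64
  (Z=2, X=0, W=3, Y=2) weight 1/64
  (Z=2, X=1, W=3, Y=0) weight 1/192
  (Z=2, X=1, W=3, Y=1) weight 1/192
  (Z=2, X=1, W=3, Y=2) weight 1/192
  (Z=3, X=0, W=2, Y=0) weight 1/64
  (Z=3, X=0, W=2, Y=1) weight 1/64
  (Z=4, X=0, W=1, Y=0) weight 1/96
  … 9 more
Group by Z:
  weight(Z=2) = 1/16
  weight(Z=3) = 1/16
  weight(Z=4) = 1/16
Total weight = 1/16 + 1/16 + 1/16 = 3/16
P(Z=2 | obs) = 1/16 / 3/16 = 1/3
P(Z=3 | obs) = 1/16 / 3/16 = 1/3
P(Z=4 | obs) = 1/16 / 3/16 = 1/3

P(Z = 3 | obs) = 1/3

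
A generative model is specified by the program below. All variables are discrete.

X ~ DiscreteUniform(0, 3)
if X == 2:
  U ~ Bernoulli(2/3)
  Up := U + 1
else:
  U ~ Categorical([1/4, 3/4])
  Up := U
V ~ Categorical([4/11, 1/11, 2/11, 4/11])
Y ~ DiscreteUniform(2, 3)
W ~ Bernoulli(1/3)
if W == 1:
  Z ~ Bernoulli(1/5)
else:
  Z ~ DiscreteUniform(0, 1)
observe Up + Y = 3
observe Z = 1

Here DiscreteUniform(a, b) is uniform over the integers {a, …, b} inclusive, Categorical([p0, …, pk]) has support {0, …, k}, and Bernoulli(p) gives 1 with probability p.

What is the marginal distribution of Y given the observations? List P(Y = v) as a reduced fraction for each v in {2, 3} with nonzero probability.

Enumerate traces; 56 have nonzero weight after conditioning:
  (X=0, U=0, V=0, Y=3, W=0, Z=1) weight 1/264
  (X=0, U=0, V=0, Y=3, W=1, Z=1) weight 1/1320
  (X=0, U=0, V=1, Y=3, W=0, Z=1) weight 1/1056
  (X=0, U=0, V=1, Y=3, W=1, Z=1) weight 1/5280
  (X=0, U=0, V=2, Y=3, W=0, Z=1) weight 1/528
  (X=0, U=0, V=2, Y=3, W=1, Z=1) weight 1/2640
  (X=0, U=0, V=3, Y=3, W=0, Z=1) weight 1/264
  (X=0, U=0, V=3, Y=3, W=1, Z=1) weight 1/1320
  (X=0, U=1, V=0, Y=2, W=0, Z=1) weight 1/88
  … 47 more
Group by Y:
  weight(Y=2) = 31/240
  weight(Y=3) = 3/80
Total weight = 31/240 + 3/80 = 1/6
P(Y=2 | obs) = 31/240 / 1/6 = 31/40
P(Y=3 | obs) = 3/80 / 1/6 = 9/40

P(Y=2) = 31/40, P(Y=3) = 9/40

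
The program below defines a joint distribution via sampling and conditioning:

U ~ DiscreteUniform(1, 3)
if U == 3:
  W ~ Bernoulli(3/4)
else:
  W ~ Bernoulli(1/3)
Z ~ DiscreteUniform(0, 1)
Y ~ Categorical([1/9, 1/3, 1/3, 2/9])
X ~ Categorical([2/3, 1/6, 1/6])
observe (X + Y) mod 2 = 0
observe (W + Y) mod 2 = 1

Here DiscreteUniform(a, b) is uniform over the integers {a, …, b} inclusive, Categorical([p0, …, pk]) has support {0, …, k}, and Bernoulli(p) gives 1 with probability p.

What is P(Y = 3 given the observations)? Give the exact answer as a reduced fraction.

Enumerate traces; 36 have nonzero weight after conditioning:
  (U=1, W=0, Z=0, Y=1, X=1) weight 1/162
  (U=1, W=0, Z=0, Y=3, X=1) weight 1/243
  (U=1, W=0, Z=1, Y=1, X=1) weight 1/162
  (U=1, W=0, Z=1, Y=3, X=1) weight 1/243
  (U=1, W=1, Z=0, Y=0, X=0) weight 1/243
  (U=1, W=1, Z=0, Y=0, X=2) weight 1/972
  (U=1, W=1, Z=0, Y=2, X=0) weight 1/81
  (U=1, W=1, Z=0, Y=2, X=2) weight 1/324
  … 28 more
Group by Y:
  weight(Y=0) = 85/1944
  weight(Y=1) = 19/648
  weight(Y=2) = 85/648
  weight(Y=3) = 19/972
Total weight = 85/1944 + 19/648 + 85/648 + 19/972 = 145/648
P(Y=0 | obs) = 85/1944 / 145/648 = 17/87
P(Y=1 | obs) = 19/648 / 145/648 = 19/145
P(Y=2 | obs) = 85/648 / 145/648 = 17/29
P(Y=3 | obs) = 19/972 / 145/648 = 38/435

P(Y = 3 | obs) = 38/435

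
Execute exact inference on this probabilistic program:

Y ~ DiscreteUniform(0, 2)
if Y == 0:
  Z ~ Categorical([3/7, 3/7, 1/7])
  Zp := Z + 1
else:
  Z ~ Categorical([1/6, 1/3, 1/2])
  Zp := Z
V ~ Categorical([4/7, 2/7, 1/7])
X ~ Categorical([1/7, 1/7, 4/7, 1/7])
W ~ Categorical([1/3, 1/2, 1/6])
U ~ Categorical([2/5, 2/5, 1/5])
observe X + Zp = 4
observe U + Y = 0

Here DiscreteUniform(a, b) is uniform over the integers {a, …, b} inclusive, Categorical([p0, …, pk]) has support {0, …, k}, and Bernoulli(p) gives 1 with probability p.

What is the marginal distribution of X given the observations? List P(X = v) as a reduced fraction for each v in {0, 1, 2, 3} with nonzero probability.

P(X=1) = 1/16, P(X=2) = 3/4, P(X=3) = 3/16

Enumerate traces; 27 have nonzero weight after conditioning:
  (Y=0, Z=0, V=0, X=3, W=0, U=0) weight 8/5145
  (Y=0, Z=0, V=0, X=3, W=1, U=0) weight 4/1715
  (Y=0, Z=0, V=0, X=3, W=2, U=0) weight 4/5145
  (Y=0, Z=0, V=1, X=3, W=0, U=0) weight 4/5145
  (Y=0, Z=0, V=1, X=3, W=1, U=0) weight 2/1715
  (Y=0, Z=0, V=1, X=3, W=2, U=0) weight 2/5145
  (Y=0, Z=0, V=2, X=3, W=0, U=0) weight 2/5145
  (Y=0, Z=0, V=2, X=3, W=1, U=0) weight 1/1715
  (Y=0, Z=1, V=0, X=2, W=0, U=0) weight 32/5145
  (Y=0, Z=2, V=0, X=1, W=0, U=0) weight 8/15435
  … 17 more
Group by X:
  weight(X=1) = 2/735
  weight(X=2) = 8/245
  weight(X=3) = 2/245
Total weight = 2/735 + 8/245 + 2/245 = 32/735
P(X=1 | obs) = 2/735 / 32/735 = 1/16
P(X=2 | obs) = 8/245 / 32/735 = 3/4
P(X=3 | obs) = 2/245 / 32/735 = 3/16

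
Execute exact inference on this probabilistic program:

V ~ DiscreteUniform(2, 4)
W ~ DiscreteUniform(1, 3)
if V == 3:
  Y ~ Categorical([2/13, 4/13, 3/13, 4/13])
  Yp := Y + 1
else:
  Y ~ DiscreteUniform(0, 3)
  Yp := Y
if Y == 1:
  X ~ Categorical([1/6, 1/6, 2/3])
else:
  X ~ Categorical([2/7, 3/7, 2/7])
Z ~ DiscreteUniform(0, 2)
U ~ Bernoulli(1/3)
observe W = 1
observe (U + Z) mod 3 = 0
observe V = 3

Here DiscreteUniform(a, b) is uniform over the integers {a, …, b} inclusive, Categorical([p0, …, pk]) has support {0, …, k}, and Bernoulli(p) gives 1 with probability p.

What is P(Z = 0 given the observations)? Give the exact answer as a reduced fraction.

P(Z = 0 | obs) = 2/3

Enumerate traces; 24 have nonzero weight after conditioning:
  (V=3, W=1, Y=0, X=0, Z=0, U=0) weight 8/7371
  (V=3, W=1, Y=0, X=0, Z=2, U=1) weight 4/7371
  (V=3, W=1, Y=0, X=1, Z=0, U=0) weight 4/2457
  (V=3, W=1, Y=0, X=1, Z=2, U=1) weight 2/2457
  (V=3, W=1, Y=0, X=2, Z=0, U=0) weight 8/7371
  (V=3, W=1, Y=0, X=2, Z=2, U=1) weight 4/7371
  (V=3, W=1, Y=1, X=0, Z=0, U=0) weight 4/3159
  (V=3, W=1, Y=1, X=0, Z=2, U=1) weight 2/3159
  … 16 more
Group by Z:
  weight(Z=0) = 2/81
  weight(Z=2) = 1/81
Total weight = 2/81 + 1/81 = 1/27
P(Z=0 | obs) = 2/81 / 1/27 = 2/3
P(Z=2 | obs) = 1/81 / 1/27 = 1/3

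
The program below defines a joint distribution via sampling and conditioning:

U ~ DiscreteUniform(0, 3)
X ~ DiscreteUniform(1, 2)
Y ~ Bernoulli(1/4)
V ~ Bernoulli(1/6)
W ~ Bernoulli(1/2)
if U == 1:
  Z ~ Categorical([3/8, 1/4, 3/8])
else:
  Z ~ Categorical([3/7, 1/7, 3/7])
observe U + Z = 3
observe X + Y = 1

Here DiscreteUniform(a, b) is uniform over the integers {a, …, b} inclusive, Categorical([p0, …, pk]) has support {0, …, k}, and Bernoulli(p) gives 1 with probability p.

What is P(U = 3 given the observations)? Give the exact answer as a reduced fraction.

P(U = 3 | obs) = 24/53

Enumerate traces; 12 have nonzero weight after conditioning:
  (U=1, X=1, Y=0, V=0, W=0, Z=2) weight 15/1024
  (U=1, X=1, Y=0, V=0, W=1, Z=2) weight 15/1024
  (U=1, X=1, Y=0, V=1, W=0, Z=2) weight 3/1024
  (U=1, X=1, Y=0, V=1, W=1, Z=2) weight 3/1024
  (U=2, X=1, Y=0, V=0, W=0, Z=1) weight 5/896
  (U=2, X=1, Y=0, V=0, W=1, Z=1) weight 5/896
  (U=2, X=1, Y=0, V=1, W=0, Z=1) weight 1/896
  (U=2, X=1, Y=0, V=1, W=1, Z=1) weight 1/896
  (U=3, X=1, Y=0, V=0, W=0, Z=0) weight 15/896
  … 3 more
Group by U:
  weight(U=1) = 9/256
  weight(U=2) = 3/224
  weight(U=3) = 9/224
Total weight = 9/256 + 3/224 + 9/224 = 159/1792
P(U=1 | obs) = 9/256 / 159/1792 = 21/53
P(U=2 | obs) = 3/224 / 159/1792 = 8/53
P(U=3 | obs) = 9/224 / 159/1792 = 24/53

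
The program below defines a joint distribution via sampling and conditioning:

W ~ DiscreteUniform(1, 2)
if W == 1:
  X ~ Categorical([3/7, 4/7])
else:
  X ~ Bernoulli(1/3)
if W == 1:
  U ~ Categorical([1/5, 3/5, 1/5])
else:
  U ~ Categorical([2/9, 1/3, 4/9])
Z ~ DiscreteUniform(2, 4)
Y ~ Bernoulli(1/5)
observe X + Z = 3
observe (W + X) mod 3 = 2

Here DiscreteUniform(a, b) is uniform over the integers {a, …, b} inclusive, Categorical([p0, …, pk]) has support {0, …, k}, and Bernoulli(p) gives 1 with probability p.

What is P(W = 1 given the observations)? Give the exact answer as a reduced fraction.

P(W = 1 | obs) = 6/13

Enumerate traces; 12 have nonzero weight after conditioning:
  (W=1, X=1, U=0, Z=2, Y=0) weight 8/525
  (W=1, X=1, U=0, Z=2, Y=1) weight 2/525
  (W=1, X=1, U=1, Z=2, Y=0) weight 8/175
  (W=1, X=1, U=1, Z=2, Y=1) weight 2/175
  (W=1, X=1, U=2, Z=2, Y=0) weight 8/525
  (W=1, X=1, U=2, Z=2, Y=1) weight 2/525
  (W=2, X=0, U=0, Z=3, Y=0) weight 8/405
  (W=2, X=0, U=0, Z=3, Y=1) weight 2/405
  … 4 more
Group by W:
  weight(W=1) = 2/21
  weight(W=2) = 1/9
Total weight = 2/21 + 1/9 = 13/63
P(W=1 | obs) = 2/21 / 13/63 = 6/13
P(W=2 | obs) = 1/9 / 13/63 = 7/13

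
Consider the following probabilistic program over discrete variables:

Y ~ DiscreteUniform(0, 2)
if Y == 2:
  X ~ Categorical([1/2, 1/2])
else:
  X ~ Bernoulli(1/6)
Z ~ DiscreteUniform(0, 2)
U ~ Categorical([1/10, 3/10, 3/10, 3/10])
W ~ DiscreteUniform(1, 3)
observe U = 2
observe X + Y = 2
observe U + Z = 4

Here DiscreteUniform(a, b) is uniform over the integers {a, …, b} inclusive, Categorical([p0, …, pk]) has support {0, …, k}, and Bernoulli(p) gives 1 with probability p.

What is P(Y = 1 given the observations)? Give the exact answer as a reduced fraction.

Enumerate traces; 6 have nonzero weight after conditioning:
  (Y=1, X=1, Z=2, U=2, W=1) weight 1/540
  (Y=1, X=1, Z=2, U=2, W=2) weight 1/540
  (Y=1, X=1, Z=2, U=2, W=3) weight 1/540
  (Y=2, X=0, Z=2, U=2, W=1) weight 1/180
  (Y=2, X=0, Z=2, U=2, W=2) weight 1/180
  (Y=2, X=0, Z=2, U=2, W=3) weight 1/180
Group by Y:
  weight(Y=1) = 1/180
  weight(Y=2) = 1/60
Total weight = 1/180 + 1/60 = 1/45
P(Y=1 | obs) = 1/180 / 1/45 = 1/4
P(Y=2 | obs) = 1/60 / 1/45 = 3/4

P(Y = 1 | obs) = 1/4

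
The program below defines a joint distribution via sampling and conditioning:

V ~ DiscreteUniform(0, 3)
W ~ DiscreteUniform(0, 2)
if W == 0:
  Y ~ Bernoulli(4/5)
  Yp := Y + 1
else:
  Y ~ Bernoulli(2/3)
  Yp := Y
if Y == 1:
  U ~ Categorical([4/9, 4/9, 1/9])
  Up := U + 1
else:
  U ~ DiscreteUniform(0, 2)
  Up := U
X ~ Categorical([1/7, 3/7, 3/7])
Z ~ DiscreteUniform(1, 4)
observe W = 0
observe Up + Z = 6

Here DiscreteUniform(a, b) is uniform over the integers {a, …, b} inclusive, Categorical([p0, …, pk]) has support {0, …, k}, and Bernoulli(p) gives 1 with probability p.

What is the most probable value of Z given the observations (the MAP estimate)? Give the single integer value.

Enumerate traces; 36 have nonzero weight after conditioning:
  (V=0, W=0, Y=0, U=2, X=0, Z=4) weight 1/5040
  (V=0, W=0, Y=0, U=2, X=1, Z=4) weight 1/1680
  (V=0, W=0, Y=0, U=2, X=2, Z=4) weight 1/1680
  (V=0, W=0, Y=1, U=1, X=0, Z=4) weight 1/945
  (V=0, W=0, Y=1, U=1, X=1, Z=4) weight 1/315
  (V=0, W=0, Y=1, U=1, X=2, Z=4) weight 1/315
  (V=0, W=0, Y=1, U=2, X=0, Z=3) weight 1/3780
  (V=0, W=0, Y=1, U=2, X=1, Z=3) weight 1/1260
  … 28 more
Group by Z:
  weight(Z=3) = 1/135
  weight(Z=4) = 19/540
Total weight = 1/135 + 19/540 = 23/540
P(Z=3 | obs) = 1/135 / 23/540 = 4/23
P(Z=4 | obs) = 19/540 / 23/540 = 19/23
argmax = 4

argmax_v P(Z = v | obs) = 4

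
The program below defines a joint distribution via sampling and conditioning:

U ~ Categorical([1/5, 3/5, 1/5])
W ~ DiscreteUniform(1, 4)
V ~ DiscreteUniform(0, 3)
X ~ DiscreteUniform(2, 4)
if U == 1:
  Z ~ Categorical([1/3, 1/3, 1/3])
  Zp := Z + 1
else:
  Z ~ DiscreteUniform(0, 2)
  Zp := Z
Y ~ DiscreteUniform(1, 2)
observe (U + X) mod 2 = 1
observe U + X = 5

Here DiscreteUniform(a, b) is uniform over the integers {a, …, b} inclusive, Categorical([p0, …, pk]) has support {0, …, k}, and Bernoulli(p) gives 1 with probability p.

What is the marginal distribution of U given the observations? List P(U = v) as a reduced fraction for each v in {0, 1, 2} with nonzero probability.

P(U=1) = 3/4, P(U=2) = 1/4

Enumerate traces; 192 have nonzero weight after conditioning:
  (U=1, W=1, V=0, X=4, Z=0, Y=1) weight 1/480
  (U=1, W=1, V=0, X=4, Z=0, Y=2) weight 1/480
  (U=1, W=1, V=0, X=4, Z=1, Y=1) weight 1/480
  (U=1, W=1, V=0, X=4, Z=1, Y=2) weight 1/480
  (U=1, W=1, V=0, X=4, Z=2, Y=1) weight 1/480
  (U=1, W=1, V=0, X=4, Z=2, Y=2) weight 1/480
  (U=1, W=1, V=1, X=4, Z=0, Y=1) weight 1/480
  (U=1, W=1, V=1, X=4, Z=0, Y=2) weight 1/480
  (U=2, W=1, V=0, X=3, Z=0, Y=1) weight 1/1440
  … 183 more
Group by U:
  weight(U=1) = 1/5
  weight(U=2) = 1/15
Total weight = 1/5 + 1/15 = 4/15
P(U=1 | obs) = 1/5 / 4/15 = 3/4
P(U=2 | obs) = 1/15 / 4/15 = 1/4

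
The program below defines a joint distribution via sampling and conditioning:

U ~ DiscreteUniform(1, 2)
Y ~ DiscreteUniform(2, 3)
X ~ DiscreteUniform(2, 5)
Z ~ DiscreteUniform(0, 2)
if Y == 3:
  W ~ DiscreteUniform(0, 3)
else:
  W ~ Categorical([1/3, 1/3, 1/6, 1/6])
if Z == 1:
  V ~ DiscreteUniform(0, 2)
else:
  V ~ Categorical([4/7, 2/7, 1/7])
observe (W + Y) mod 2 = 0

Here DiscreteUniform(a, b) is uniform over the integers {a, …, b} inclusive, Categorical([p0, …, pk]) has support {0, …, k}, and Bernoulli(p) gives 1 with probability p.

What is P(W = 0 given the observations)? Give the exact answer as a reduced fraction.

P(W = 0 | obs) = 1/3

Enumerate traces; 288 have nonzero weight after conditioning:
  (U=1, Y=2, X=2, Z=0, W=0, V=0) weight 1/252
  (U=1, Y=2, X=2, Z=0, W=0, V=1) weight 1/504
  (U=1, Y=2, X=2, Z=0, W=0, V=2) weight 1/1008
  (U=1, Y=2, X=2, Z=0, W=2, V=0) weight 1/504
  (U=1, Y=2, X=2, Z=0, W=2, V=1) weight 1/1008
  (U=1, Y=2, X=2, Z=0, W=2, V=2) weight 1/2016
  (U=1, Y=2, X=2, Z=1, W=0, V=0) weight 1/432
  (U=1, Y=2, X=2, Z=1, W=0, V=1) weight 1/432
  (U=1, Y=3, X=2, Z=0, W=1, V=0) weight 1/336
  (U=1, Y=3, X=2, Z=0, W=3, V=0) weight 1/336
  … 278 more
Group by W:
  weight(W=0) = 1/6
  weight(W=1) = 1/8
  weight(W=2) = 1/12
  weight(W=3) = 1/8
Total weight = 1/6 + 1/8 + 1/12 + 1/8 = 1/2
P(W=0 | obs) = 1/6 / 1/2 = 1/3
P(W=1 | obs) = 1/8 / 1/2 = 1/4
P(W=2 | obs) = 1/12 / 1/2 = 1/6
P(W=3 | obs) = 1/8 / 1/2 = 1/4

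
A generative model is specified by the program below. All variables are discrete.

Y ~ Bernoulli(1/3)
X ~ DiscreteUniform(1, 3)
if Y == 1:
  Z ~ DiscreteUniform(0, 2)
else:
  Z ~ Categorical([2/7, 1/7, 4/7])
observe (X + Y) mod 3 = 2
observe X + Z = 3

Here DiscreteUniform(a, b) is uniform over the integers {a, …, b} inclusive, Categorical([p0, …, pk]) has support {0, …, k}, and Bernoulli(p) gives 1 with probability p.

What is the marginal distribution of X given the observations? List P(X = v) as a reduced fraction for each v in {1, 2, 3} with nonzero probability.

Enumerate traces; 2 have nonzero weight after conditioning:
  (Y=0, X=2, Z=1) weight 2/63
  (Y=1, X=1, Z=2) weight 1/27
Group by X:
  weight(X=1) = 1/27
  weight(X=2) = 2/63
Total weight = 1/27 + 2/63 = 13/189
P(X=1 | obs) = 1/27 / 13/189 = 7/13
P(X=2 | obs) = 2/63 / 13/189 = 6/13

P(X=1) = 7/13, P(X=2) = 6/13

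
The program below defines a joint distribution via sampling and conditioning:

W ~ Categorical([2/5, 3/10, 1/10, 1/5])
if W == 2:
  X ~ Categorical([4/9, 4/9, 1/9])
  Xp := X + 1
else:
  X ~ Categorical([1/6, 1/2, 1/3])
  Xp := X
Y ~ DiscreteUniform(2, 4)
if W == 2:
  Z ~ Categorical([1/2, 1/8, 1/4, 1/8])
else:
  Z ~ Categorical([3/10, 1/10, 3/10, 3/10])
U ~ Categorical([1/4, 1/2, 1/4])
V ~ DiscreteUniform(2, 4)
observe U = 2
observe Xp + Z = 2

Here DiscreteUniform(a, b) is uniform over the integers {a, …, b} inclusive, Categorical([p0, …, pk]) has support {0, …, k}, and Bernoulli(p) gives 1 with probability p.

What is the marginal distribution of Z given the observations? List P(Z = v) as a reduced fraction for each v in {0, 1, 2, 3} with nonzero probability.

Enumerate traces; 99 have nonzero weight after conditioning:
  (W=0, X=0, Y=2, Z=2, U=2, V=2) weight 1/1800
  (W=0, X=0, Y=2, Z=2, U=2, V=3) weight 1/1800
  (W=0, X=0, Y=2, Z=2, U=2, V=4) weight 1/1800
  (W=0, X=0, Y=3, Z=2, U=2, V=2) weight 1/1800
  (W=0, X=0, Y=3, Z=2, U=2, V=3) weight 1/1800
  (W=0, X=0, Y=3, Z=2, U=2, V=4) weight 1/1800
  (W=0, X=0, Y=4, Z=2, U=2, V=2) weight 1/1800
  (W=0, X=0, Y=4, Z=2, U=2, V=3) weight 1/1800
  (W=0, X=1, Y=2, Z=1, U=2, V=2) weight 1/1800
  (W=0, X=2, Y=2, Z=0, U=2, V=2) weight 1/900
  … 89 more
Group by Z:
  weight(Z=0) = 101/3600
  weight(Z=1) = 91/7200
  weight(Z=2) = 9/800
Total weight = 101/3600 + 91/7200 + 9/800 = 187/3600
P(Z=0 | obs) = 101/3600 / 187/3600 = 101/187
P(Z=1 | obs) = 91/7200 / 187/3600 = 91/374
P(Z=2 | obs) = 9/800 / 187/3600 = 81/374

P(Z=0) = 101/187, P(Z=1) = 91/374, P(Z=2) = 81/374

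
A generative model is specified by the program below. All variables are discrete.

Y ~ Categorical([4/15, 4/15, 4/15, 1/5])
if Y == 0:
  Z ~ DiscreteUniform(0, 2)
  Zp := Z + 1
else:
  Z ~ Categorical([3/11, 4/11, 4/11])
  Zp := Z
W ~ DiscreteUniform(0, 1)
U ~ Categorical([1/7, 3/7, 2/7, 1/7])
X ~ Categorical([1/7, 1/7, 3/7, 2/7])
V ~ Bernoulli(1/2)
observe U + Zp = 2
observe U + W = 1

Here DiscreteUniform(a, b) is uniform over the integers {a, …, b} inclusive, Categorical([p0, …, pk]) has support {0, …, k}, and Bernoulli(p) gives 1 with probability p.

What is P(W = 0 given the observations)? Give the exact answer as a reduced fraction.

P(W = 0 | obs) = 3/4

Enumerate traces; 64 have nonzero weight after conditioning:
  (Y=0, Z=0, W=0, U=1, X=0, V=0) weight 1/735
  (Y=0, Z=0, W=0, U=1, X=0, V=1) weight 1/735
  (Y=0, Z=0, W=0, U=1, X=1, V=0) weight 1/735
  (Y=0, Z=0, W=0, U=1, X=1, V=1) weight 1/735
  (Y=0, Z=0, W=0, U=1, X=2, V=0) weight 1/245
  (Y=0, Z=0, W=0, U=1, X=2, V=1) weight 1/245
  (Y=0, Z=0, W=0, U=1, X=3, V=0) weight 2/735
  (Y=0, Z=0, W=0, U=1, X=3, V=1) weight 2/735
  (Y=0, Z=1, W=1, U=0, X=0, V=0) weight 1/2205
  … 55 more
Group by W:
  weight(W=0) = 8/105
  weight(W=1) = 8/315
Total weight = 8/105 + 8/315 = 32/315
P(W=0 | obs) = 8/105 / 32/315 = 3/4
P(W=1 | obs) = 8/315 / 32/315 = 1/4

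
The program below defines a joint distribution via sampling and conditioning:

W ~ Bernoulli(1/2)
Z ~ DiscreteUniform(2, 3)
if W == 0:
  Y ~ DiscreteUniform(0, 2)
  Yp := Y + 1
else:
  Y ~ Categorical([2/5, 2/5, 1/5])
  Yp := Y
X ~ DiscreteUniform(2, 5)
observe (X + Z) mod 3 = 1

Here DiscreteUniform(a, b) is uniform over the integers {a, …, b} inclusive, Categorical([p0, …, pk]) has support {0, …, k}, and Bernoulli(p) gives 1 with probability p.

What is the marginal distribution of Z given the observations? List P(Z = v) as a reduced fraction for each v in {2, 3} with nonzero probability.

Enumerate traces; 18 have nonzero weight after conditioning:
  (W=0, Z=2, Y=0, X=2) weight 1/48
  (W=0, Z=2, Y=0, X=5) weight 1/48
  (W=0, Z=2, Y=1, X=2) weight 1/48
  (W=0, Z=2, Y=1, X=5) weight 1/48
  (W=0, Z=2, Y=2, X=2) weight 1/48
  (W=0, Z=2, Y=2, X=5) weight 1/48
  (W=0, Z=3, Y=0, X=4) weight 1/48
  (W=0, Z=3, Y=1, X=4) weight 1/48
  … 10 more
Group by Z:
  weight(Z=2) = 1/4
  weight(Z=3) = 1/8
Total weight = 1/4 + 1/8 = 3/8
P(Z=2 | obs) = 1/4 / 3/8 = 2/3
P(Z=3 | obs) = 1/8 / 3/8 = 1/3

P(Z=2) = 2/3, P(Z=3) = 1/3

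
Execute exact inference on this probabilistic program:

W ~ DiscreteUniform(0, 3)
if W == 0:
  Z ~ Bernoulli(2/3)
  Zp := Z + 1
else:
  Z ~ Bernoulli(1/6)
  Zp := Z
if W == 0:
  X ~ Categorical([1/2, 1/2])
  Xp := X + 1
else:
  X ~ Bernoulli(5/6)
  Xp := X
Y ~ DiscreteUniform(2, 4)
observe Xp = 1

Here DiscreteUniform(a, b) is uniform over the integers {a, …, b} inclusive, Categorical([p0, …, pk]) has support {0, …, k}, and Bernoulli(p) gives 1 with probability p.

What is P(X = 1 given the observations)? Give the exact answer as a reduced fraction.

P(X = 1 | obs) = 5/6

Enumerate traces; 24 have nonzero weight after conditioning:
  (W=0, Z=0, X=0, Y=2) weight 1/72
  (W=0, Z=0, X=0, Y=3) weight 1/72
  (W=0, Z=0, X=0, Y=4) weight 1/72
  (W=0, Z=1, X=0, Y=2) weight 1/36
  (W=0, Z=1, X=0, Y=3) weight 1/36
  (W=0, Z=1, X=0, Y=4) weight 1/36
  (W=1, Z=0, X=1, Y=2) weight 25/432
  (W=1, Z=0, X=1, Y=3) weight 25/432
  … 16 more
Group by X:
  weight(X=0) = 1/8
  weight(X=1) = 5/8
Total weight = 1/8 + 5/8 = 3/4
P(X=0 | obs) = 1/8 / 3/4 = 1/6
P(X=1 | obs) = 5/8 / 3/4 = 5/6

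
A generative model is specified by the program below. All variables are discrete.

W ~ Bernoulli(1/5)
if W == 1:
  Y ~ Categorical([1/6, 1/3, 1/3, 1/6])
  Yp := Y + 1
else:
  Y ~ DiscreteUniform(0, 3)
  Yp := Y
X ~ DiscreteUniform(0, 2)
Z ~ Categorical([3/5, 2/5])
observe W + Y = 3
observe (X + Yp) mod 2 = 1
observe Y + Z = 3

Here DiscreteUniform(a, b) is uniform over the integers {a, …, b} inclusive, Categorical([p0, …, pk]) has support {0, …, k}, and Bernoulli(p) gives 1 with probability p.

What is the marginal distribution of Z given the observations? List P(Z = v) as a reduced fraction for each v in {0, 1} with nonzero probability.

Enumerate traces; 4 have nonzero weight after conditioning:
  (W=0, Y=3, X=0, Z=0) weight 1/25
  (W=0, Y=3, X=2, Z=0) weight 1/25
  (W=1, Y=2, X=0, Z=1) weight 2/225
  (W=1, Y=2, X=2, Z=1) weight 2/225
Group by Z:
  weight(Z=0) = 2/25
  weight(Z=1) = 4/225
Total weight = 2/25 + 4/225 = 22/225
P(Z=0 | obs) = 2/25 / 22/225 = 9/11
P(Z=1 | obs) = 4/225 / 22/225 = 2/11

P(Z=0) = 9/11, P(Z=1) = 2/11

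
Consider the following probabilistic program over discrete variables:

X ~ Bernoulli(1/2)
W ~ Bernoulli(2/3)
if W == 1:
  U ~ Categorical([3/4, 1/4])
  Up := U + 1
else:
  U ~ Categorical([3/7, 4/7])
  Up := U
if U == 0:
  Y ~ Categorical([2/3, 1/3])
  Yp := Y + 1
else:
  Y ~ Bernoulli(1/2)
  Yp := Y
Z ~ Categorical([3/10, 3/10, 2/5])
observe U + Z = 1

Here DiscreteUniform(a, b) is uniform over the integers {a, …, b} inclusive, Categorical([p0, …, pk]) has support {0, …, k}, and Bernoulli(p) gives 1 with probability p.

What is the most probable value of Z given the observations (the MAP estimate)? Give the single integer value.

Enumerate traces; 16 have nonzero weight after conditioning:
  (X=0, W=0, U=0, Y=0, Z=1) weight 1/70
  (X=0, W=0, U=0, Y=1, Z=1) weight 1/140
  (X=0, W=0, U=1, Y=0, Z=0) weight 1/70
  (X=0, W=0, U=1, Y=1, Z=0) weight 1/70
  (X=0, W=1, U=0, Y=0, Z=1) weight 1/20
  (X=0, W=1, U=0, Y=1, Z=1) weight 1/40
  (X=0, W=1, U=1, Y=0, Z=0) weight 1/80
  (X=0, W=1, U=1, Y=1, Z=0) weight 1/80
  … 8 more
Group by Z:
  weight(Z=0) = 3/28
  weight(Z=1) = 27/140
Total weight = 3/28 + 27/140 = 3/10
P(Z=0 | obs) = 3/28 / 3/10 = 5/14
P(Z=1 | obs) = 27/140 / 3/10 = 9/14
argmax = 1

argmax_v P(Z = v | obs) = 1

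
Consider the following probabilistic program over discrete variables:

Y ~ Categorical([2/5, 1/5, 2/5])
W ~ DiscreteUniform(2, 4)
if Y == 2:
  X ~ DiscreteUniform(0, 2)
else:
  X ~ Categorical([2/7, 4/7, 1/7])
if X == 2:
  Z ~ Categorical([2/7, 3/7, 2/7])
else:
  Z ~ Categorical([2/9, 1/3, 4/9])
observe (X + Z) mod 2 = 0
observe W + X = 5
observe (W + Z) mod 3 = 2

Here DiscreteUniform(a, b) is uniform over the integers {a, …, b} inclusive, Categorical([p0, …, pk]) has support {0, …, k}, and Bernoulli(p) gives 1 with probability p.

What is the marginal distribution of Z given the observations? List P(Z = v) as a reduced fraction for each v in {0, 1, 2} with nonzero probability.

Enumerate traces; 6 have nonzero weight after conditioning:
  (Y=0, W=3, X=2, Z=2) weight 4/735
  (Y=0, W=4, X=1, Z=1) weight 8/315
  (Y=1, W=3, X=2, Z=2) weight 2/735
  (Y=1, W=4, X=1, Z=1) weight 4/315
  (Y=2, W=3, X=2, Z=2) weight 4/315
  (Y=2, W=4, X=1, Z=1) weight 2/135
Group by Z:
  weight(Z=1) = 10/189
  weight(Z=2) = 46/2205
Total weight = 10/189 + 46/2205 = 488/6615
P(Z=1 | obs) = 10/189 / 488/6615 = 175/244
P(Z=2 | obs) = 46/2205 / 488/6615 = 69/244

P(Z=1) = 175/244, P(Z=2) = 69/244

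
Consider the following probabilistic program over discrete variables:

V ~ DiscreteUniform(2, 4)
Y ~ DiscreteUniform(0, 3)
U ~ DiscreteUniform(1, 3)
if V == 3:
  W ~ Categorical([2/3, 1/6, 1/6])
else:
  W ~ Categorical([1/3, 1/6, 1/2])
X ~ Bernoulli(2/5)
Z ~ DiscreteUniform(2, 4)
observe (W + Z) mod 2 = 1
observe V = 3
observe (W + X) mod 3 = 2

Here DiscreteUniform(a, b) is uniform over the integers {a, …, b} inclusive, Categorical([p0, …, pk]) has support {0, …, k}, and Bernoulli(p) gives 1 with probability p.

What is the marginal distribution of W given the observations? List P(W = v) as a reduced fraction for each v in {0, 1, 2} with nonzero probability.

P(W=1) = 4/7, P(W=2) = 3/7

Enumerate traces; 36 have nonzero weight after conditioning:
  (V=3, Y=0, U=1, W=1, X=1, Z=2) weight 1/1620
  (V=3, Y=0, U=1, W=1, X=1, Z=4) weight 1/1620
  (V=3, Y=0, U=1, W=2, X=0, Z=3) weight 1/1080
  (V=3, Y=0, U=2, W=1, X=1, Z=2) weight 1/1620
  (V=3, Y=0, U=2, W=1, X=1, Z=4) weight 1/1620
  (V=3, Y=0, U=2, W=2, X=0, Z=3) weight 1/1080
  (V=3, Y=0, U=3, W=1, X=1, Z=2) weight 1/1620
  (V=3, Y=0, U=3, W=1, X=1, Z=4) weight 1/1620
  … 28 more
Group by W:
  weight(W=1) = 2/135
  weight(W=2) = 1/90
Total weight = 2/135 + 1/90 = 7/270
P(W=1 | obs) = 2/135 / 7/270 = 4/7
P(W=2 | obs) = 1/90 / 7/270 = 3/7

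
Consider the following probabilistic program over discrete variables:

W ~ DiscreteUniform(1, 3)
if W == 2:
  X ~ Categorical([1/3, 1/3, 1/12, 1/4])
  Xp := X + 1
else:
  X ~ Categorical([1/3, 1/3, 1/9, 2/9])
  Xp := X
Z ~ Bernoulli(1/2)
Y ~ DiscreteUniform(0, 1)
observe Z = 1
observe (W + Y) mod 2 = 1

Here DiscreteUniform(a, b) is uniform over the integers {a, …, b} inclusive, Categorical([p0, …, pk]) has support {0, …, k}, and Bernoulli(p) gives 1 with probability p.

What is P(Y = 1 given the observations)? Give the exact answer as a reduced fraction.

P(Y = 1 | obs) = 1/3

Enumerate traces; 12 have nonzero weight after conditioning:
  (W=1, X=0, Z=1, Y=0) weight 1/36
  (W=1, X=1, Z=1, Y=0) weight 1/36
  (W=1, X=2, Z=1, Y=0) weight 1/108
  (W=1, X=3, Z=1, Y=0) weight 1/54
  (W=2, X=0, Z=1, Y=1) weight 1/36
  (W=2, X=1, Z=1, Y=1) weight 1/36
  (W=2, X=2, Z=1, Y=1) weight 1/144
  (W=2, X=3, Z=1, Y=1) weight 1/48
  … 4 more
Group by Y:
  weight(Y=0) = 1/6
  weight(Y=1) = 1/12
Total weight = 1/6 + 1/12 = 1/4
P(Y=0 | obs) = 1/6 / 1/4 = 2/3
P(Y=1 | obs) = 1/12 / 1/4 = 1/3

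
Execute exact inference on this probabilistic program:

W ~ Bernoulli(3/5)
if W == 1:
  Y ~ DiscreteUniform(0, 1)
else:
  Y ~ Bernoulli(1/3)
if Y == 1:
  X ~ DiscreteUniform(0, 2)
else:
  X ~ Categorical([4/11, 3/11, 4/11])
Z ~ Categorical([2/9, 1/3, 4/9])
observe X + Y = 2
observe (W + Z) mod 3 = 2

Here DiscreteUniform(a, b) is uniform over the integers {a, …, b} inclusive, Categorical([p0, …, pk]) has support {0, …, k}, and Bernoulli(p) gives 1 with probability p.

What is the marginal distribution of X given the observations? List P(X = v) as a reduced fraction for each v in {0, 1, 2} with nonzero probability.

P(X=1) = 473/1181, P(X=2) = 708/1181

Enumerate traces; 4 have nonzero weight after conditioning:
  (W=0, Y=0, X=2, Z=2) weight 64/1485
  (W=0, Y=1, X=1, Z=2) weight 8/405
  (W=1, Y=0, X=2, Z=1) weight 2/55
  (W=1, Y=1, X=1, Z=1) weight 1/30
Group by X:
  weight(X=1) = 43/810
  weight(X=2) = 118/1485
Total weight = 43/810 + 118/1485 = 1181/8910
P(X=1 | obs) = 43/810 / 1181/8910 = 473/1181
P(X=2 | obs) = 118/1485 / 1181/8910 = 708/1181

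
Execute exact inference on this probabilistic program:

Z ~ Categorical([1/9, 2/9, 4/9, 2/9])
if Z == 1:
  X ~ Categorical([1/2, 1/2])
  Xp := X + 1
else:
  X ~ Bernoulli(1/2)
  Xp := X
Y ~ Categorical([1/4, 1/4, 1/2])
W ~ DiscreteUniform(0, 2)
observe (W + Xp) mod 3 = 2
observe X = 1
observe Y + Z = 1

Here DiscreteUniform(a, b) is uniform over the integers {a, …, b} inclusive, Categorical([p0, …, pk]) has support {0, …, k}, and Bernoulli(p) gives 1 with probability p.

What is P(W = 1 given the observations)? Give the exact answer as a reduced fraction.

Enumerate traces; 2 have nonzero weight after conditioning:
  (Z=0, X=1, Y=1, W=1) weight 1/216
  (Z=1, X=1, Y=0, W=0) weight 1/108
Group by W:
  weight(W=0) = 1/108
  weight(W=1) = 1/216
Total weight = 1/108 + 1/216 = 1/72
P(W=0 | obs) = 1/108 / 1/72 = 2/3
P(W=1 | obs) = 1/216 / 1/72 = 1/3

P(W = 1 | obs) = 1/3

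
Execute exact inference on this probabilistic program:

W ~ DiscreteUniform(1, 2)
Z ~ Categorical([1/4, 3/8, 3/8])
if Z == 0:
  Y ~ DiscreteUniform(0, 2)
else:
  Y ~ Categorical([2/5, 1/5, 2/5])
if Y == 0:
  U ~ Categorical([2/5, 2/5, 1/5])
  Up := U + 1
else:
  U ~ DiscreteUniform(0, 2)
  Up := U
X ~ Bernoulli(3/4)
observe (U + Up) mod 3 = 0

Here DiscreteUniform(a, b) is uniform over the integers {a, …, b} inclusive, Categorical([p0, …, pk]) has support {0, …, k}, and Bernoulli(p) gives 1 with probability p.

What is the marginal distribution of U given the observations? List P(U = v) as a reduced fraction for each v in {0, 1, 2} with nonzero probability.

P(U=0) = 185/323, P(U=1) = 138/323

Enumerate traces; 36 have nonzero weight after conditioning:
  (W=1, Z=0, Y=0, U=1, X=0) weight 1/240
  (W=1, Z=0, Y=0, U=1, X=1) weight 1/80
  (W=1, Z=0, Y=1, U=0, X=0) weight 1/288
  (W=1, Z=0, Y=1, U=0, X=1) weight 1/96
  (W=1, Z=0, Y=2, U=0, X=0) weight 1/288
  (W=1, Z=0, Y=2, U=0, X=1) weight 1/96
  (W=1, Z=1, Y=0, U=1, X=0) weight 3/400
  (W=1, Z=1, Y=0, U=1, X=1) weight 9/400
  … 28 more
Group by U:
  weight(U=0) = 37/180
  weight(U=1) = 23/150
Total weight = 37/180 + 23/150 = 323/900
P(U=0 | obs) = 37/180 / 323/900 = 185/323
P(U=1 | obs) = 23/150 / 323/900 = 138/323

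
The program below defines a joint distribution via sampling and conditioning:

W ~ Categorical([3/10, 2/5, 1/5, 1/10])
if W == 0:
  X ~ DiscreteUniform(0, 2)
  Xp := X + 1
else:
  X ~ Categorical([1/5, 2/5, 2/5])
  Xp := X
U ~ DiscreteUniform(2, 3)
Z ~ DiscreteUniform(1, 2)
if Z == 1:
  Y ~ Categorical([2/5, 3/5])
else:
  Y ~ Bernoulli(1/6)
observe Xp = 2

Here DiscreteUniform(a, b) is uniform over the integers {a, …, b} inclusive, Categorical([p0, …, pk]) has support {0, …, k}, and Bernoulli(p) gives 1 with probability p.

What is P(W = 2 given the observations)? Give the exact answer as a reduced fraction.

Enumerate traces; 32 have nonzero weight after conditioning:
  (W=0, X=1, U=2, Z=1, Y=0) weight 1/100
  (W=0, X=1, U=2, Z=1, Y=1) weight 3/200
  (W=0, X=1, U=2, Z=2, Y=0) weight 1/48
  (W=0, X=1, U=2, Z=2, Y=1) weight 1/240
  (W=0, X=1, U=3, Z=1, Y=0) weight 1/100
  (W=0, X=1, U=3, Z=1, Y=1) weight 3/200
  (W=0, X=1, U=3, Z=2, Y=0) weight 1/48
  (W=0, X=1, U=3, Z=2, Y=1) weight 1/240
  (W=1, X=2, U=2, Z=1, Y=0) weight 2/125
  (W=2, X=2, U=2, Z=1, Y=0) weight 1/125
  … 22 more
Group by W:
  weight(W=0) = 1/10
  weight(W=1) = 4/25
  weight(W=2) = 2/25
  weight(W=3) = 1/25
Total weight = 1/10 + 4/25 + 2/25 + 1/25 = 19/50
P(W=0 | obs) = 1/10 / 19/50 = 5/19
P(W=1 | obs) = 4/25 / 19/50 = 8/19
P(W=2 | obs) = 2/25 / 19/50 = 4/19
P(W=3 | obs) = 1/25 / 19/50 = 2/19

P(W = 2 | obs) = 4/19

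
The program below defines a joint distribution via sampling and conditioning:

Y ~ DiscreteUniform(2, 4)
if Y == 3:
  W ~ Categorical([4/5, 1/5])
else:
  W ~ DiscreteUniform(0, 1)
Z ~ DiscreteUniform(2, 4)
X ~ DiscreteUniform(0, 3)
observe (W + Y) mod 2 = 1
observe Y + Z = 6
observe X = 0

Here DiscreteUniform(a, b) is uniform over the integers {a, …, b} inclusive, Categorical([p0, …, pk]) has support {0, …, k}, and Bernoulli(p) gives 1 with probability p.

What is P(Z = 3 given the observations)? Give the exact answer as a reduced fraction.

Enumerate traces; 3 have nonzero weight after conditioning:
  (Y=2, W=1, Z=4, X=0) weight 1/72
  (Y=3, W=0, Z=3, X=0) weight 1/45
  (Y=4, W=1, Z=2, X=0) weight 1/72
Group by Z:
  weight(Z=2) = 1/72
  weight(Z=3) = 1/45
  weight(Z=4) = 1/72
Total weight = 1/72 + 1/45 + 1/72 = 1/20
P(Z=2 | obs) = 1/72 / 1/20 = 5/18
P(Z=3 | obs) = 1/45 / 1/20 = 4/9
P(Z=4 | obs) = 1/72 / 1/20 = 5/18

P(Z = 3 | obs) = 4/9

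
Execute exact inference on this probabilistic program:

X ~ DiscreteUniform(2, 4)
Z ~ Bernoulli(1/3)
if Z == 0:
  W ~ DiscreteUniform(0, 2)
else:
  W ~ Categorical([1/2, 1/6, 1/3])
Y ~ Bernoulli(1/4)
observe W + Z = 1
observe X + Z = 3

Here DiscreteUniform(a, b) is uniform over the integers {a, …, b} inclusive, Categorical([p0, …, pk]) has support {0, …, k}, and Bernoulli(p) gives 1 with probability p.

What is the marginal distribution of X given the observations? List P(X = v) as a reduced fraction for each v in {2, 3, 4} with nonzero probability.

Enumerate traces; 4 have nonzero weight after conditioning:
  (X=2, Z=1, W=0, Y=0) weight 1/24
  (X=2, Z=1, W=0, Y=1) weight 1/72
  (X=3, Z=0, W=1, Y=0) weight 1/18
  (X=3, Z=0, W=1, Y=1) weight 1/54
Group by X:
  weight(X=2) = 1/18
  weight(X=3) = 2/27
Total weight = 1/18 + 2/27 = 7/54
P(X=2 | obs) = 1/18 / 7/54 = 3/7
P(X=3 | obs) = 2/27 / 7/54 = 4/7

P(X=2) = 3/7, P(X=3) = 4/7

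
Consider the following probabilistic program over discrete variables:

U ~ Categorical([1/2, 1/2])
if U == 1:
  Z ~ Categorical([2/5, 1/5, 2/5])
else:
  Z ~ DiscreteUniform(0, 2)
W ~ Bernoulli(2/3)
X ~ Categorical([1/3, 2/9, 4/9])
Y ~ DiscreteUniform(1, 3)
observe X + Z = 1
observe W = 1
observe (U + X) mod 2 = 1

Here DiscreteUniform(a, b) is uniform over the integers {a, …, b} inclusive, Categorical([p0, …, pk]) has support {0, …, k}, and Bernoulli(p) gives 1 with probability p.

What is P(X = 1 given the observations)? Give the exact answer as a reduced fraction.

P(X = 1 | obs) = 10/19

Enumerate traces; 6 have nonzero weight after conditioning:
  (U=0, Z=0, W=1, X=1, Y=1) weight 2/243
  (U=0, Z=0, W=1, X=1, Y=2) weight 2/243
  (U=0, Z=0, W=1, X=1, Y=3) weight 2/243
  (U=1, Z=1, W=1, X=0, Y=1) weight 1/135
  (U=1, Z=1, W=1, X=0, Y=2) weight 1/135
  (U=1, Z=1, W=1, X=0, Y=3) weight 1/135
Group by X:
  weight(X=0) = 1/45
  weight(X=1) = 2/81
Total weight = 1/45 + 2/81 = 19/405
P(X=0 | obs) = 1/45 / 19/405 = 9/19
P(X=1 | obs) = 2/81 / 19/405 = 10/19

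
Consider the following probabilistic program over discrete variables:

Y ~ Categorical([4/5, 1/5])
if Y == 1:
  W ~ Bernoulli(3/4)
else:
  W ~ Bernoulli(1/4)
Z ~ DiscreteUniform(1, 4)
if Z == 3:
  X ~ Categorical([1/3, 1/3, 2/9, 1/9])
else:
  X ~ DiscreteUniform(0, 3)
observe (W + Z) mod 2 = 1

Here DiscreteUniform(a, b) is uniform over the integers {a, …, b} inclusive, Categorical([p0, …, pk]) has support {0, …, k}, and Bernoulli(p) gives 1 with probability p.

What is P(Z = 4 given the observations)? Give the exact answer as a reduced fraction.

P(Z = 4 | obs) = 7/40

Enumerate traces; 32 have nonzero weight after conditioning:
  (Y=0, W=0, Z=1, X=0) weight 3/80
  (Y=0, W=0, Z=1, X=1) weight 3/80
  (Y=0, W=0, Z=1, X=2) weight 3/80
  (Y=0, W=0, Z=1, X=3) weight 3/80
  (Y=0, W=0, Z=3, X=0) weight 1/20
  (Y=0, W=0, Z=3, X=1) weight 1/20
  (Y=0, W=0, Z=3, X=2) weight 1/30
  (Y=0, W=0, Z=3, X=3) weight 1/60
  (Y=0, W=1, Z=2, X=0) weight 1/80
  (Y=0, W=1, Z=4, X=0) weight 1/80
  … 22 more
Group by Z:
  weight(Z=1) = 13/80
  weight(Z=2) = 7/80
  weight(Z=3) = 13/80
  weight(Z=4) = 7/80
Total weight = 13/80 + 7/80 + 13/80 + 7/80 = 1/2
P(Z=1 | obs) = 13/80 / 1/2 = 13/40
P(Z=2 | obs) = 7/80 / 1/2 = 7/40
P(Z=3 | obs) = 13/80 / 1/2 = 13/40
P(Z=4 | obs) = 7/80 / 1/2 = 7/40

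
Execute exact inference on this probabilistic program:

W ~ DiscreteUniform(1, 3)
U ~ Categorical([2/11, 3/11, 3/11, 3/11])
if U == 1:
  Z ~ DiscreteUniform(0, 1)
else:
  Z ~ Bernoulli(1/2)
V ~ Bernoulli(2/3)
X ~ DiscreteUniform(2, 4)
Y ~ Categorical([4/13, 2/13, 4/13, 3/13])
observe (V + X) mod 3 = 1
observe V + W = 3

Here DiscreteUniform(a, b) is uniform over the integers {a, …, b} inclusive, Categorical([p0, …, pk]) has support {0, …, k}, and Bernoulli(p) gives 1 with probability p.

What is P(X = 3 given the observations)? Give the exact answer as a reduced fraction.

P(X = 3 | obs) = 2/3

Enumerate traces; 64 have nonzero weight after conditioning:
  (W=2, U=0, Z=0, V=1, X=3, Y=0) weight 8/3861
  (W=2, U=0, Z=0, V=1, X=3, Y=1) weight 4/3861
  (W=2, U=0, Z=0, V=1, X=3, Y=2) weight 8/3861
  (W=2, U=0, Z=0, V=1, X=3, Y=3) weight 2/1287
  (W=2, U=0, Z=1, V=1, X=3, Y=0) weight 8/3861
  (W=2, U=0, Z=1, V=1, X=3, Y=1) weight 4/3861
  (W=2, U=0, Z=1, V=1, X=3, Y=2) weight 8/3861
  (W=2, U=0, Z=1, V=1, X=3, Y=3) weight 2/1287
  (W=3, U=0, Z=0, V=0, X=4, Y=0) weight 4/3861
  … 55 more
Group by X:
  weight(X=3) = 2/27
  weight(X=4) = 1/27
Total weight = 2/27 + 1/27 = 1/9
P(X=3 | obs) = 2/27 / 1/9 = 2/3
P(X=4 | obs) = 1/27 / 1/9 = 1/3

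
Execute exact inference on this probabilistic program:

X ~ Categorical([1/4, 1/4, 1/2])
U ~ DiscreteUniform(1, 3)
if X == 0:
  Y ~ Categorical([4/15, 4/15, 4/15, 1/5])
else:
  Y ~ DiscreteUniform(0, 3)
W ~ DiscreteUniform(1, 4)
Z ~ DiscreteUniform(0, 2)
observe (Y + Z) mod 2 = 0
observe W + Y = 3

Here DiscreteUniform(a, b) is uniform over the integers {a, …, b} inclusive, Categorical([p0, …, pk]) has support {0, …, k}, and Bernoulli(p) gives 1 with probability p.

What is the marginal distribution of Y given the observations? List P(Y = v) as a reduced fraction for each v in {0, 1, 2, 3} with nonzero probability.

Enumerate traces; 45 have nonzero weight after conditioning:
  (X=0, U=1, Y=0, W=3, Z=0) weight 1/540
  (X=0, U=1, Y=0, W=3, Z=2) weight 1/540
  (X=0, U=1, Y=1, W=2, Z=1) weight 1/540
  (X=0, U=1, Y=2, W=1, Z=0) weight 1/540
  (X=0, U=1, Y=2, W=1, Z=2) weight 1/540
  (X=0, U=2, Y=0, W=3, Z=0) weight 1/540
  (X=0, U=2, Y=0, W=3, Z=2) weight 1/540
  (X=0, U=2, Y=1, W=2, Z=1) weight 1/540
  … 37 more
Group by Y:
  weight(Y=0) = 61/1440
  weight(Y=1) = 61/2880
  weight(Y=2) = 61/1440
Total weight = 61/1440 + 61/2880 + 61/1440 = 61/576
P(Y=0 | obs) = 61/1440 / 61/576 = 2/5
P(Y=1 | obs) = 61/2880 / 61/576 = 1/5
P(Y=2 | obs) = 61/1440 / 61/576 = 2/5

P(Y=0) = 2/5, P(Y=1) = 1/5, P(Y=2) = 2/5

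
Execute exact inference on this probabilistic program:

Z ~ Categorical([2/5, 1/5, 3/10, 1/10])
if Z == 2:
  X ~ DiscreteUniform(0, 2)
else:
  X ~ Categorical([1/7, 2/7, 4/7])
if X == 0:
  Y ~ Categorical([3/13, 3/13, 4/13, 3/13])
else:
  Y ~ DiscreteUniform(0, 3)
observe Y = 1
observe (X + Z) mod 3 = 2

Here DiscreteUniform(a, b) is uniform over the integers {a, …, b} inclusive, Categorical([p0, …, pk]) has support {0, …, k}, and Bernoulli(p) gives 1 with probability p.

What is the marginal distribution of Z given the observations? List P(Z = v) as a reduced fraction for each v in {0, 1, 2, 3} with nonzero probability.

P(Z=0) = 52/99, P(Z=1) = 13/99, P(Z=2) = 7/33, P(Z=3) = 13/99

Enumerate traces; 4 have nonzero weight after conditioning:
  (Z=0, X=2, Y=1) weight 2/35
  (Z=1, X=1, Y=1) weight 1/70
  (Z=2, X=0, Y=1) weight 3/130
  (Z=3, X=2, Y=1) weight 1/70
Group by Z:
  weight(Z=0) = 2/35
  weight(Z=1) = 1/70
  weight(Z=2) = 3/130
  weight(Z=3) = 1/70
Total weight = 2/35 + 1/70 + 3/130 + 1/70 = 99/910
P(Z=0 | obs) = 2/35 / 99/910 = 52/99
P(Z=1 | obs) = 1/70 / 99/910 = 13/99
P(Z=2 | obs) = 3/130 / 99/910 = 7/33
P(Z=3 | obs) = 1/70 / 99/910 = 13/99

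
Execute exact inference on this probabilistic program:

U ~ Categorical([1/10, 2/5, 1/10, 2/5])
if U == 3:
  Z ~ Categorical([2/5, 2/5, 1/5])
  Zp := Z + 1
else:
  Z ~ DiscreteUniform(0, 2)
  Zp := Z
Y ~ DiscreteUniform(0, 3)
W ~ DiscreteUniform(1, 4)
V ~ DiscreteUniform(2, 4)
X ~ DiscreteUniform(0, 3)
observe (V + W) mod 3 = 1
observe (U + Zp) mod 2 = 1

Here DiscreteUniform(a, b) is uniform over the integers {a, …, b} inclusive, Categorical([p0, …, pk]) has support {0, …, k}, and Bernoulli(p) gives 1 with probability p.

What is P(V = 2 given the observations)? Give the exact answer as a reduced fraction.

P(V = 2 | obs) = 1/4

Enumerate traces; 320 have nonzero weight after conditioning:
  (U=0, Z=1, Y=0, W=1, V=3, X=0) weight 1/5760
  (U=0, Z=1, Y=0, W=1, V=3, X=1) weight 1/5760
  (U=0, Z=1, Y=0, W=1, V=3, X=2) weight 1/5760
  (U=0, Z=1, Y=0, W=1, V=3, X=3) weight 1/5760
  (U=0, Z=1, Y=0, W=2, V=2, X=0) weight 1/5760
  (U=0, Z=1, Y=0, W=2, V=2, X=1) weight 1/5760
  (U=0, Z=1, Y=0, W=2, V=2, X=2) weight 1/5760
  (U=0, Z=1, Y=0, W=2, V=2, X=3) weight 1/5760
  (U=0, Z=1, Y=0, W=3, V=4, X=0) weight 1/5760
  … 311 more
Group by V:
  weight(V=2) = 37/900
  weight(V=3) = 37/450
  weight(V=4) = 37/900
Total weight = 37/900 + 37/450 + 37/900 = 37/225
P(V=2 | obs) = 37/900 / 37/225 = 1/4
P(V=3 | obs) = 37/450 / 37/225 = 1/2
P(V=4 | obs) = 37/900 / 37/225 = 1/4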